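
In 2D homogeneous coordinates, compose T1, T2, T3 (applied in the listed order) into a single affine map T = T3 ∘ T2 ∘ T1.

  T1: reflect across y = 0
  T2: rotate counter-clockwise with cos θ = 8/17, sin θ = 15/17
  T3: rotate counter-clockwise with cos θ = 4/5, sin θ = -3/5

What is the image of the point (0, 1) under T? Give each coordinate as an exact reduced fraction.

T1 reflect across y = 0: (0, 1) → (0, -1)
T2 rotate counter-clockwise with cos θ = 8/17, sin θ = 15/17: (0, -1) → (15/17, -8/17)
T3 rotate counter-clockwise with cos θ = 4/5, sin θ = -3/5: (15/17, -8/17) → (36/85, -77/85)

T(p) = (36/85, -77/85)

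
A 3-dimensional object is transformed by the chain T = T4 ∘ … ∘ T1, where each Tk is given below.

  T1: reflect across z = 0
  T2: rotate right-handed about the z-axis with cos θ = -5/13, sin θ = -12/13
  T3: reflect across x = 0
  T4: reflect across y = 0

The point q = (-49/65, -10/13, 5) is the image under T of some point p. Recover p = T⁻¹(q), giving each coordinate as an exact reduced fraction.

p = (-1, 2/5, -5)

T1 = [1 0 0 0; 0 1 0 0; 0 0 -1 0; 0 0 0 1]
T2·T1 = [-5/13 12/13 0 0; -12/13 -5/13 0 0; 0 0 -1 0; 0 0 0 1]
T3·…·T1 = [5/13 -12/13 0 0; -12/13 -5/13 0 0; 0 0 -1 0; 0 0 0 1]
T4·…·T1 = [5/13 -12/13 0 0; 12/13 5/13 0 0; 0 0 -1 0; 0 0 0 1]
det M = -1; M⁻¹ = [5/13 12/13 0 0; -12/13 5/13 0 0; 0 0 -1 0; 0 0 0 1]
M⁻¹ · (-49/65, -10/13, 5)ᵀ = (-1, 2/5, -5)ᵀ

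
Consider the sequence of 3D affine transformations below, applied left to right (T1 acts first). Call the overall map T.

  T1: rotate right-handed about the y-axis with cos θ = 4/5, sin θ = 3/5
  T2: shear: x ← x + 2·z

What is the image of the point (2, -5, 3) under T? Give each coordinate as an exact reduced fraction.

T(p) = (29/5, -5, 6/5)

T1 rotate right-handed about the y-axis with cos θ = 4/5, sin θ = 3/5: (2, -5, 3) → (17/5, -5, 6/5)
T2 shear: x ← x + 2·z: (17/5, -5, 6/5) → (29/5, -5, 6/5)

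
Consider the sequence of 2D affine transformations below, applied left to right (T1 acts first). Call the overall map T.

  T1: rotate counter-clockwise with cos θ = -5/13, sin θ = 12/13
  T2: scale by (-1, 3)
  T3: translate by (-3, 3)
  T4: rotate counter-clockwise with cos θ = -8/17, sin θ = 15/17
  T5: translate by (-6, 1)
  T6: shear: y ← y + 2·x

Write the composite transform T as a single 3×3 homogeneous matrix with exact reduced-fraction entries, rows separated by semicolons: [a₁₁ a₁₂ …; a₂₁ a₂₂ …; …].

T = [-580/221 129/221 -123/17; -1373/221 558/221 -298/17; 0 0 1]

T1 = [-5/13 -12/13 0; 12/13 -5/13 0; 0 0 1]
T2·T1 = [5/13 12/13 0; 36/13 -15/13 0; 0 0 1]
T3·…·T1 = [5/13 12/13 -3; 36/13 -15/13 3; 0 0 1]
T4·…·T1 = [-580/221 129/221 -21/17; -213/221 300/221 -69/17; 0 0 1]
T5·…·T1 = [-580/221 129/221 -123/17; -213/221 300/221 -52/17; 0 0 1]
T6·…·T1 = [-580/221 129/221 -123/17; -1373/221 558/221 -298/17; 0 0 1]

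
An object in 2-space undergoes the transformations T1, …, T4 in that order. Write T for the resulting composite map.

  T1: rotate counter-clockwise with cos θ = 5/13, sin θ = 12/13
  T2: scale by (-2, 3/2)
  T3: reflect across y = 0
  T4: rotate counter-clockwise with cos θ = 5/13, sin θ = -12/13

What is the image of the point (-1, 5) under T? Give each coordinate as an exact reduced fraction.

T(p) = (32/13, -255/26)

T1 rotate counter-clockwise with cos θ = 5/13, sin θ = 12/13: (-1, 5) → (-5, 1)
T2 scale by (-2, 3/2): (-5, 1) → (10, 3/2)
T3 reflect across y = 0: (10, 3/2) → (10, -3/2)
T4 rotate counter-clockwise with cos θ = 5/13, sin θ = -12/13: (10, -3/2) → (32/13, -255/26)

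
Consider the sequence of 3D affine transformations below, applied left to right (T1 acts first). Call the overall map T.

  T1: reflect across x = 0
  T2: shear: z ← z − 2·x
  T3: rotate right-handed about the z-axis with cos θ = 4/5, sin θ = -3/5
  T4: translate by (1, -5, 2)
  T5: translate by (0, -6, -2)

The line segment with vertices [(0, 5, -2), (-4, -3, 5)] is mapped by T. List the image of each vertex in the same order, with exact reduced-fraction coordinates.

image vertices: (4, -7, -2), (12/5, -79/5, -3)

T1 reflect across x = 0: (0, 5, -2) → (0, 5, -2); (-4, -3, 5) → (4, -3, 5)
T2 shear: z ← z − 2·x: (0, 5, -2) → (0, 5, -2); (4, -3, 5) → (4, -3, -3)
T3 rotate right-handed about the z-axis with cos θ = 4/5, sin θ = -3/5: (0, 5, -2) → (3, 4, -2); (4, -3, -3) → (7/5, -24/5, -3)
T4 translate by (1, -5, 2): (3, 4, -2) → (4, -1, 0); (7/5, -24/5, -3) → (12/5, -49/5, -1)
T5 translate by (0, -6, -2): (4, -1, 0) → (4, -7, -2); (12/5, -49/5, -1) → (12/5, -79/5, -3)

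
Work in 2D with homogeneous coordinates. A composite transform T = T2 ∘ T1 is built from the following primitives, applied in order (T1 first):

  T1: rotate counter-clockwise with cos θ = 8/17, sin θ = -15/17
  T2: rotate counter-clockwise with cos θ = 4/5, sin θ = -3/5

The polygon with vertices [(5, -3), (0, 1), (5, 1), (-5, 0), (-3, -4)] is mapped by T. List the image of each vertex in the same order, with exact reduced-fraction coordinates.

image vertices: (-317/85, -381/85), (84/85, -13/85), (19/85, -433/85), (13/17, 84/17), (-297/85, 304/85)

T1 rotate counter-clockwise with cos θ = 8/17, sin θ = -15/17: (5, -3) → (-5/17, -99/17); (0, 1) → (15/17, 8/17); (5, 1) → (55/17, -67/17); (-5, 0) → (-40/17, 75/17); (-3, -4) → (-84/17, 13/17)
T2 rotate counter-clockwise with cos θ = 4/5, sin θ = -3/5: (-5/17, -99/17) → (-317/85, -381/85); (15/17, 8/17) → (84/85, -13/85); (55/17, -67/17) → (19/85, -433/85); (-40/17, 75/17) → (13/17, 84/17); (-84/17, 13/17) → (-297/85, 304/85)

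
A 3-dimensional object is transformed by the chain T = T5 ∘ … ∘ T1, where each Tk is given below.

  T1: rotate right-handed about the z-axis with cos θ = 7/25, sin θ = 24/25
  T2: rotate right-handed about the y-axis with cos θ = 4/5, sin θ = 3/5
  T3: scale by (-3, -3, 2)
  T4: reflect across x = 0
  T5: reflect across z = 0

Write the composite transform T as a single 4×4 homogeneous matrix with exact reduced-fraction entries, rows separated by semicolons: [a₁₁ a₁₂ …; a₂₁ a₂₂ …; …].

T = [84/125 -288/125 9/5 0; -72/25 -21/25 0 0; 42/125 -144/125 -8/5 0; 0 0 0 1]

T1 = [7/25 -24/25 0 0; 24/25 7/25 0 0; 0 0 1 0; 0 0 0 1]
T2·T1 = [28/125 -96/125 3/5 0; 24/25 7/25 0 0; -21/125 72/125 4/5 0; 0 0 0 1]
T3·…·T1 = [-84/125 288/125 -9/5 0; -72/25 -21/25 0 0; -42/125 144/125 8/5 0; 0 0 0 1]
T4·…·T1 = [84/125 -288/125 9/5 0; -72/25 -21/25 0 0; -42/125 144/125 8/5 0; 0 0 0 1]
T5·…·T1 = [84/125 -288/125 9/5 0; -72/25 -21/25 0 0; 42/125 -144/125 -8/5 0; 0 0 0 1]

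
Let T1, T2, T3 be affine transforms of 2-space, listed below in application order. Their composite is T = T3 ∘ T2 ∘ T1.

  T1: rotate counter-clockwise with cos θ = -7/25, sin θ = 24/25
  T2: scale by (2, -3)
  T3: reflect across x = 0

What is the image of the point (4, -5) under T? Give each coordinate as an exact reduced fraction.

T(p) = (-184/25, -393/25)

T1 rotate counter-clockwise with cos θ = -7/25, sin θ = 24/25: (4, -5) → (92/25, 131/25)
T2 scale by (2, -3): (92/25, 131/25) → (184/25, -393/25)
T3 reflect across x = 0: (184/25, -393/25) → (-184/25, -393/25)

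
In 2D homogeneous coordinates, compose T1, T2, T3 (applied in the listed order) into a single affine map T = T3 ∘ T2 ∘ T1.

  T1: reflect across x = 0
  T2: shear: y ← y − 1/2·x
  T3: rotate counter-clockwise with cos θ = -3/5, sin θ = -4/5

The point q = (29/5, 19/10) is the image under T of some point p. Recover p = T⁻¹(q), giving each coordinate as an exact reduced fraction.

p = (5, 1)

T1 = [-1 0 0; 0 1 0; 0 0 1]
T2·T1 = [-1 0 0; 1/2 1 0; 0 0 1]
T3·…·T1 = [1 4/5 0; 1/2 -3/5 0; 0 0 1]
det M = -1; M⁻¹ = [3/5 4/5 0; 1/2 -1 0; 0 0 1]
M⁻¹ · (29/5, 19/10)ᵀ = (5, 1)ᵀ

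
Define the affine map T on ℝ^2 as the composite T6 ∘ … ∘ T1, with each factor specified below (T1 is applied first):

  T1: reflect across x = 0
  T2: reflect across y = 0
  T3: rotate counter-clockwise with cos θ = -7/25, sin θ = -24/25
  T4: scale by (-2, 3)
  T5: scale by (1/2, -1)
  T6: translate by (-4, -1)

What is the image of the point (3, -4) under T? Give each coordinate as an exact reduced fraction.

T1 reflect across x = 0: (3, -4) → (-3, -4)
T2 reflect across y = 0: (-3, -4) → (-3, 4)
T3 rotate counter-clockwise with cos θ = -7/25, sin θ = -24/25: (-3, 4) → (117/25, 44/25)
T4 scale by (-2, 3): (117/25, 44/25) → (-234/25, 132/25)
T5 scale by (1/2, -1): (-234/25, 132/25) → (-117/25, -132/25)
T6 translate by (-4, -1): (-117/25, -132/25) → (-217/25, -157/25)

T(p) = (-217/25, -157/25)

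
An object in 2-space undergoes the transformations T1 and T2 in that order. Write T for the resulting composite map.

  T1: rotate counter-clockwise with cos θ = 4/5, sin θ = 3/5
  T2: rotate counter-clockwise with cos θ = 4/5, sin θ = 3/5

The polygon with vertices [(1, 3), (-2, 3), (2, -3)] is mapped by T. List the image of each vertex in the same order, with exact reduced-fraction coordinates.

image vertices: (-13/5, 9/5), (-86/25, -27/25), (86/25, 27/25)

T1 rotate counter-clockwise with cos θ = 4/5, sin θ = 3/5: (1, 3) → (-1, 3); (-2, 3) → (-17/5, 6/5); (2, -3) → (17/5, -6/5)
T2 rotate counter-clockwise with cos θ = 4/5, sin θ = 3/5: (-1, 3) → (-13/5, 9/5); (-17/5, 6/5) → (-86/25, -27/25); (17/5, -6/5) → (86/25, 27/25)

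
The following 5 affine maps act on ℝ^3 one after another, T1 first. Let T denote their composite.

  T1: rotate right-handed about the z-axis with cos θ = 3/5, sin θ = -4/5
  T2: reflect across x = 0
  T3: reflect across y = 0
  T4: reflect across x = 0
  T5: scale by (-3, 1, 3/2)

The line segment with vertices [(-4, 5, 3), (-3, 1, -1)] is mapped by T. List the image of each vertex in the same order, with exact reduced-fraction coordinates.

T1 rotate right-handed about the z-axis with cos θ = 3/5, sin θ = -4/5: (-4, 5, 3) → (8/5, 31/5, 3); (-3, 1, -1) → (-1, 3, -1)
T2 reflect across x = 0: (8/5, 31/5, 3) → (-8/5, 31/5, 3); (-1, 3, -1) → (1, 3, -1)
T3 reflect across y = 0: (-8/5, 31/5, 3) → (-8/5, -31/5, 3); (1, 3, -1) → (1, -3, -1)
T4 reflect across x = 0: (-8/5, -31/5, 3) → (8/5, -31/5, 3); (1, -3, -1) → (-1, -3, -1)
T5 scale by (-3, 1, 3/2): (8/5, -31/5, 3) → (-24/5, -31/5, 9/2); (-1, -3, -1) → (3, -3, -3/2)

image vertices: (-24/5, -31/5, 9/2), (3, -3, -3/2)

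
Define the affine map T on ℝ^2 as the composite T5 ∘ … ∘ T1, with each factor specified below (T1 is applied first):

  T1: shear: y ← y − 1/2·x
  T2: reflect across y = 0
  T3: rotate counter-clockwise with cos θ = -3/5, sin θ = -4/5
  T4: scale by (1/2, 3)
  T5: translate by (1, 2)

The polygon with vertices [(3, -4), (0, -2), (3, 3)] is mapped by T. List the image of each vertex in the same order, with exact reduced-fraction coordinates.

T1 shear: y ← y − 1/2·x: (3, -4) → (3, -11/2); (0, -2) → (0, -2); (3, 3) → (3, 3/2)
T2 reflect across y = 0: (3, -11/2) → (3, 11/2); (0, -2) → (0, 2); (3, 3/2) → (3, -3/2)
T3 rotate counter-clockwise with cos θ = -3/5, sin θ = -4/5: (3, 11/2) → (13/5, -57/10); (0, 2) → (8/5, -6/5); (3, -3/2) → (-3, -3/2)
T4 scale by (1/2, 3): (13/5, -57/10) → (13/10, -171/10); (8/5, -6/5) → (4/5, -18/5); (-3, -3/2) → (-3/2, -9/2)
T5 translate by (1, 2): (13/10, -171/10) → (23/10, -151/10); (4/5, -18/5) → (9/5, -8/5); (-3/2, -9/2) → (-1/2, -5/2)

image vertices: (23/10, -151/10), (9/5, -8/5), (-1/2, -5/2)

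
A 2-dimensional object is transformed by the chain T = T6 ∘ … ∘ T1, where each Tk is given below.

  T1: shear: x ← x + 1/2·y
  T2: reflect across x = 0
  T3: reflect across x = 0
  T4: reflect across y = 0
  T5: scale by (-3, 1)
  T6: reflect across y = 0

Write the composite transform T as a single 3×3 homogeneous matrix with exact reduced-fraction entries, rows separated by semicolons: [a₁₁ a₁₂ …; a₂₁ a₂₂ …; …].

T1 = [1 1/2 0; 0 1 0; 0 0 1]
T2·T1 = [-1 -1/2 0; 0 1 0; 0 0 1]
T3·…·T1 = [1 1/2 0; 0 1 0; 0 0 1]
T4·…·T1 = [1 1/2 0; 0 -1 0; 0 0 1]
T5·…·T1 = [-3 -3/2 0; 0 -1 0; 0 0 1]
T6·…·T1 = [-3 -3/2 0; 0 1 0; 0 0 1]

T = [-3 -3/2 0; 0 1 0; 0 0 1]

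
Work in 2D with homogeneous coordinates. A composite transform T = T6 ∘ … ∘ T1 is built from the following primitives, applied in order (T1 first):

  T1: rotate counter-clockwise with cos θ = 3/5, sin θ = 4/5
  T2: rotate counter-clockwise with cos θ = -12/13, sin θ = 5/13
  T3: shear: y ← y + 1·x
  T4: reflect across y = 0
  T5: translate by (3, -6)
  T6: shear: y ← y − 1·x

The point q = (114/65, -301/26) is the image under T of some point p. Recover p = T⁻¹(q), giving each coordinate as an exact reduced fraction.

p = (-3/2, -5)

T1 = [3/5 -4/5 0; 4/5 3/5 0; 0 0 1]
T2·T1 = [-56/65 33/65 0; -33/65 -56/65 0; 0 0 1]
T3·…·T1 = [-56/65 33/65 0; -89/65 -23/65 0; 0 0 1]
T4·…·T1 = [-56/65 33/65 0; 89/65 23/65 0; 0 0 1]
T5·…·T1 = [-56/65 33/65 3; 89/65 23/65 -6; 0 0 1]
T6·…·T1 = [-56/65 33/65 3; 29/13 -2/13 -9; 0 0 1]
det M = -1; M⁻¹ = [2/13 33/65 267/65; 29/13 56/65 69/65; 0 0 1]
M⁻¹ · (114/65, -301/26)ᵀ = (-3/2, -5)ᵀ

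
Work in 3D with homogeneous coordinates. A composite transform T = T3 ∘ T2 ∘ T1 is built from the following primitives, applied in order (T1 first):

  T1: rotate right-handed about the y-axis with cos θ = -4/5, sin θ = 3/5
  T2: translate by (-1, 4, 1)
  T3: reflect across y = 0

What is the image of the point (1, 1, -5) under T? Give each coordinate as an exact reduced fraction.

T1 rotate right-handed about the y-axis with cos θ = -4/5, sin θ = 3/5: (1, 1, -5) → (-19/5, 1, 17/5)
T2 translate by (-1, 4, 1): (-19/5, 1, 17/5) → (-24/5, 5, 22/5)
T3 reflect across y = 0: (-24/5, 5, 22/5) → (-24/5, -5, 22/5)

T(p) = (-24/5, -5, 22/5)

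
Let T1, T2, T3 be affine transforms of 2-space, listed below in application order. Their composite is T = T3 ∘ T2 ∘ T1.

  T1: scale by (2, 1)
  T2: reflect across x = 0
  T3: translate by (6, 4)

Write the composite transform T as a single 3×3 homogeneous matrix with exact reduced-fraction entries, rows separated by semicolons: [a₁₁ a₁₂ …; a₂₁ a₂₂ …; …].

T = [-2 0 6; 0 1 4; 0 0 1]

T1 = [2 0 0; 0 1 0; 0 0 1]
T2·T1 = [-2 0 0; 0 1 0; 0 0 1]
T3·…·T1 = [-2 0 6; 0 1 4; 0 0 1]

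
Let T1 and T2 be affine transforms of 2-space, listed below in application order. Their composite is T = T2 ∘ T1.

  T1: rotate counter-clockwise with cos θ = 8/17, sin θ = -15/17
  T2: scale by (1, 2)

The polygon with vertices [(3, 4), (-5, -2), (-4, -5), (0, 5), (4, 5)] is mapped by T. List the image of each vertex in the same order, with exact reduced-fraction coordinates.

image vertices: (84/17, -26/17), (-70/17, 118/17), (-107/17, 40/17), (75/17, 80/17), (107/17, -40/17)

T1 rotate counter-clockwise with cos θ = 8/17, sin θ = -15/17: (3, 4) → (84/17, -13/17); (-5, -2) → (-70/17, 59/17); (-4, -5) → (-107/17, 20/17); (0, 5) → (75/17, 40/17); (4, 5) → (107/17, -20/17)
T2 scale by (1, 2): (84/17, -13/17) → (84/17, -26/17); (-70/17, 59/17) → (-70/17, 118/17); (-107/17, 20/17) → (-107/17, 40/17); (75/17, 40/17) → (75/17, 80/17); (107/17, -20/17) → (107/17, -40/17)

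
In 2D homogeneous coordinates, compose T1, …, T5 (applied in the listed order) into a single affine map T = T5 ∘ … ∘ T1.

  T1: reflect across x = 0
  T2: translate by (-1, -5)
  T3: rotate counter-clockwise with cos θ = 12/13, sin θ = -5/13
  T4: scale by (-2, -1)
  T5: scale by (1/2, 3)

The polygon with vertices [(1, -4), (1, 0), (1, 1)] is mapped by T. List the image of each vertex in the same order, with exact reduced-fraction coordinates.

T1 reflect across x = 0: (1, -4) → (-1, -4); (1, 0) → (-1, 0); (1, 1) → (-1, 1)
T2 translate by (-1, -5): (-1, -4) → (-2, -9); (-1, 0) → (-2, -5); (-1, 1) → (-2, -4)
T3 rotate counter-clockwise with cos θ = 12/13, sin θ = -5/13: (-2, -9) → (-69/13, -98/13); (-2, -5) → (-49/13, -50/13); (-2, -4) → (-44/13, -38/13)
T4 scale by (-2, -1): (-69/13, -98/13) → (138/13, 98/13); (-49/13, -50/13) → (98/13, 50/13); (-44/13, -38/13) → (88/13, 38/13)
T5 scale by (1/2, 3): (138/13, 98/13) → (69/13, 294/13); (98/13, 50/13) → (49/13, 150/13); (88/13, 38/13) → (44/13, 114/13)

image vertices: (69/13, 294/13), (49/13, 150/13), (44/13, 114/13)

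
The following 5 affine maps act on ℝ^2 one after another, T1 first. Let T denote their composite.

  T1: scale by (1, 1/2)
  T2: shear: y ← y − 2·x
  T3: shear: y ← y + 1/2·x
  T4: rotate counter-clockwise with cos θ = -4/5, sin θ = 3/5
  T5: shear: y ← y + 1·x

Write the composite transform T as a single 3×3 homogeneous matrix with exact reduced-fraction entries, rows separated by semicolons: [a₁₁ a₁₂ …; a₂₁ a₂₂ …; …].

T = [1/10 -3/10 0; 19/10 -7/10 0; 0 0 1]

T1 = [1 0 0; 0 1/2 0; 0 0 1]
T2·T1 = [1 0 0; -2 1/2 0; 0 0 1]
T3·…·T1 = [1 0 0; -3/2 1/2 0; 0 0 1]
T4·…·T1 = [1/10 -3/10 0; 9/5 -2/5 0; 0 0 1]
T5·…·T1 = [1/10 -3/10 0; 19/10 -7/10 0; 0 0 1]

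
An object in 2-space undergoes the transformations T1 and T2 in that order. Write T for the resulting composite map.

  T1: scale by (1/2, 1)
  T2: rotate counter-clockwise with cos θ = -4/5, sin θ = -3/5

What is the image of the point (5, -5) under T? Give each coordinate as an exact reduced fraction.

T(p) = (-5, 5/2)

T1 scale by (1/2, 1): (5, -5) → (5/2, -5)
T2 rotate counter-clockwise with cos θ = -4/5, sin θ = -3/5: (5/2, -5) → (-5, 5/2)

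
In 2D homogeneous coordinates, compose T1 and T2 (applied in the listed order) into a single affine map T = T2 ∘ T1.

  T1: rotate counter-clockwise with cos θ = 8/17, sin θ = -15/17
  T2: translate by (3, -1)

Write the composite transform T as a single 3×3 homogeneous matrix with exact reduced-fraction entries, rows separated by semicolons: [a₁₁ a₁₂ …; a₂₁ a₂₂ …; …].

T1 = [8/17 15/17 0; -15/17 8/17 0; 0 0 1]
T2·T1 = [8/17 15/17 3; -15/17 8/17 -1; 0 0 1]

T = [8/17 15/17 3; -15/17 8/17 -1; 0 0 1]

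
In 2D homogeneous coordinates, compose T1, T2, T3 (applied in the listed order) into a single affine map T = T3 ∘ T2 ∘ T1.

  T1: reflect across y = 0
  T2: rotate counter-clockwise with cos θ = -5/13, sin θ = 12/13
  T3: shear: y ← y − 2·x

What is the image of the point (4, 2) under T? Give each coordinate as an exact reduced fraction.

T1 reflect across y = 0: (4, 2) → (4, -2)
T2 rotate counter-clockwise with cos θ = -5/13, sin θ = 12/13: (4, -2) → (4/13, 58/13)
T3 shear: y ← y − 2·x: (4/13, 58/13) → (4/13, 50/13)

T(p) = (4/13, 50/13)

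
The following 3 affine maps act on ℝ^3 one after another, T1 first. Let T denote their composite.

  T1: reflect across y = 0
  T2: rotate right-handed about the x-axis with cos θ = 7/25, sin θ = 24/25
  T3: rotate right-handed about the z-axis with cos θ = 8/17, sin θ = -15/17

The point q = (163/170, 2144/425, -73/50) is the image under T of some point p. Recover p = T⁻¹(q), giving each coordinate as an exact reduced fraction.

T1 = [1 0 0 0; 0 -1 0 0; 0 0 1 0; 0 0 0 1]
T2·T1 = [1 0 0 0; 0 -7/25 -24/25 0; 0 -24/25 7/25 0; 0 0 0 1]
T3·…·T1 = [8/17 -21/85 -72/85 0; -15/17 -56/425 -192/425 0; 0 -24/25 7/25 0; 0 0 0 1]
det M = -1; M⁻¹ = [8/17 -15/17 0 0; -21/85 -56/425 -24/25 0; -72/85 -192/425 7/25 0; 0 0 0 1]
M⁻¹ · (163/170, 2144/425, -73/50)ᵀ = (-4, 1/2, -7/2)ᵀ

p = (-4, 1/2, -7/2)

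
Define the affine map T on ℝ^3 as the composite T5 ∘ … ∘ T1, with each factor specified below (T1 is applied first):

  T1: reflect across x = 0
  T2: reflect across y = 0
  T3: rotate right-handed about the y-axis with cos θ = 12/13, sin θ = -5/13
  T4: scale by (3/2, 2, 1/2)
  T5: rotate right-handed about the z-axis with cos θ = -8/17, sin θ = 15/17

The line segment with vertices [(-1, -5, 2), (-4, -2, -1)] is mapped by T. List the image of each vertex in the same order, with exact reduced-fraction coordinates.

image vertices: (-1974/221, -995/221, 29/26), (-1416/221, 1553/442, 4/13)

T1 reflect across x = 0: (-1, -5, 2) → (1, -5, 2); (-4, -2, -1) → (4, -2, -1)
T2 reflect across y = 0: (1, -5, 2) → (1, 5, 2); (4, -2, -1) → (4, 2, -1)
T3 rotate right-handed about the y-axis with cos θ = 12/13, sin θ = -5/13: (1, 5, 2) → (2/13, 5, 29/13); (4, 2, -1) → (53/13, 2, 8/13)
T4 scale by (3/2, 2, 1/2): (2/13, 5, 29/13) → (3/13, 10, 29/26); (53/13, 2, 8/13) → (159/26, 4, 4/13)
T5 rotate right-handed about the z-axis with cos θ = -8/17, sin θ = 15/17: (3/13, 10, 29/26) → (-1974/221, -995/221, 29/26); (159/26, 4, 4/13) → (-1416/221, 1553/442, 4/13)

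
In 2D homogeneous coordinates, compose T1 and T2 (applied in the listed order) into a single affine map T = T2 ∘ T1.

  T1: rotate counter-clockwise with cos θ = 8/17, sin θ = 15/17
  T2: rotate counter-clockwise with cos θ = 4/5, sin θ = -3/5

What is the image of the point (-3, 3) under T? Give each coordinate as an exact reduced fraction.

T(p) = (-339/85, 123/85)

T1 rotate counter-clockwise with cos θ = 8/17, sin θ = 15/17: (-3, 3) → (-69/17, -21/17)
T2 rotate counter-clockwise with cos θ = 4/5, sin θ = -3/5: (-69/17, -21/17) → (-339/85, 123/85)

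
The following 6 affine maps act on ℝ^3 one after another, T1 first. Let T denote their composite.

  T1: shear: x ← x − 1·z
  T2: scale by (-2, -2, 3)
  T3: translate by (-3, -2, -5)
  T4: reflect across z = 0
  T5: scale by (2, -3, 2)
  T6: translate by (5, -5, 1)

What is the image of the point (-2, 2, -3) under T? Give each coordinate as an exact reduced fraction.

T(p) = (-5, 13, 29)

T1 shear: x ← x − 1·z: (-2, 2, -3) → (1, 2, -3)
T2 scale by (-2, -2, 3): (1, 2, -3) → (-2, -4, -9)
T3 translate by (-3, -2, -5): (-2, -4, -9) → (-5, -6, -14)
T4 reflect across z = 0: (-5, -6, -14) → (-5, -6, 14)
T5 scale by (2, -3, 2): (-5, -6, 14) → (-10, 18, 28)
T6 translate by (5, -5, 1): (-10, 18, 28) → (-5, 13, 29)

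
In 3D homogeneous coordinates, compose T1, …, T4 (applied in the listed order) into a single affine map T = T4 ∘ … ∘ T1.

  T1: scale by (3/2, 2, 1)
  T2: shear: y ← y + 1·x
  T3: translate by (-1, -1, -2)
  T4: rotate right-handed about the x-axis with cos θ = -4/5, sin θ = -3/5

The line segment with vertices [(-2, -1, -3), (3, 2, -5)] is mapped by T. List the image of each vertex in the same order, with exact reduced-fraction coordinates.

T1 scale by (3/2, 2, 1): (-2, -1, -3) → (-3, -2, -3); (3, 2, -5) → (9/2, 4, -5)
T2 shear: y ← y + 1·x: (-3, -2, -3) → (-3, -5, -3); (9/2, 4, -5) → (9/2, 17/2, -5)
T3 translate by (-1, -1, -2): (-3, -5, -3) → (-4, -6, -5); (9/2, 17/2, -5) → (7/2, 15/2, -7)
T4 rotate right-handed about the x-axis with cos θ = -4/5, sin θ = -3/5: (-4, -6, -5) → (-4, 9/5, 38/5); (7/2, 15/2, -7) → (7/2, -51/5, 11/10)

image vertices: (-4, 9/5, 38/5), (7/2, -51/5, 11/10)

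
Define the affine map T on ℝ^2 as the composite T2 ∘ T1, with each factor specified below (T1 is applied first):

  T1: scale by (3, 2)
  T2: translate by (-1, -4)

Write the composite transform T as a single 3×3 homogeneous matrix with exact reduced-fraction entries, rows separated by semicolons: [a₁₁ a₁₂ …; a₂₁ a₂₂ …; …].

T1 = [3 0 0; 0 2 0; 0 0 1]
T2·T1 = [3 0 -1; 0 2 -4; 0 0 1]

T = [3 0 -1; 0 2 -4; 0 0 1]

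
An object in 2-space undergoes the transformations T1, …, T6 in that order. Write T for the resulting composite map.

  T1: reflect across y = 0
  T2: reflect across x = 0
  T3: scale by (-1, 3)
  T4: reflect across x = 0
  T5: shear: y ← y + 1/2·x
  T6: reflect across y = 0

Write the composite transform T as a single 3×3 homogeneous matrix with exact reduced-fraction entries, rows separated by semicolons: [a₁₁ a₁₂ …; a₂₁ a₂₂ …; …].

T1 = [1 0 0; 0 -1 0; 0 0 1]
T2·T1 = [-1 0 0; 0 -1 0; 0 0 1]
T3·…·T1 = [1 0 0; 0 -3 0; 0 0 1]
T4·…·T1 = [-1 0 0; 0 -3 0; 0 0 1]
T5·…·T1 = [-1 0 0; -1/2 -3 0; 0 0 1]
T6·…·T1 = [-1 0 0; 1/2 3 0; 0 0 1]

T = [-1 0 0; 1/2 3 0; 0 0 1]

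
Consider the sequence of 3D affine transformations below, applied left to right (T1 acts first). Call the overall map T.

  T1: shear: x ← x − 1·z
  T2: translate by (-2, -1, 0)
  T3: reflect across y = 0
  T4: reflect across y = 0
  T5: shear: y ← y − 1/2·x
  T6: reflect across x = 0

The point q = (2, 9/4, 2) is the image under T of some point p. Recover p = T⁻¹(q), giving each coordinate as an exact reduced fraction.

T1 = [1 0 -1 0; 0 1 0 0; 0 0 1 0; 0 0 0 1]
T2·T1 = [1 0 -1 -2; 0 1 0 -1; 0 0 1 0; 0 0 0 1]
T3·…·T1 = [1 0 -1 -2; 0 -1 0 1; 0 0 1 0; 0 0 0 1]
T4·…·T1 = [1 0 -1 -2; 0 1 0 -1; 0 0 1 0; 0 0 0 1]
T5·…·T1 = [1 0 -1 -2; -1/2 1 1/2 0; 0 0 1 0; 0 0 0 1]
T6·…·T1 = [-1 0 1 2; -1/2 1 1/2 0; 0 0 1 0; 0 0 0 1]
det M = -1; M⁻¹ = [-1 0 1 2; -1/2 1 0 1; 0 0 1 0; 0 0 0 1]
M⁻¹ · (2, 9/4, 2)ᵀ = (2, 9/4, 2)ᵀ

p = (2, 9/4, 2)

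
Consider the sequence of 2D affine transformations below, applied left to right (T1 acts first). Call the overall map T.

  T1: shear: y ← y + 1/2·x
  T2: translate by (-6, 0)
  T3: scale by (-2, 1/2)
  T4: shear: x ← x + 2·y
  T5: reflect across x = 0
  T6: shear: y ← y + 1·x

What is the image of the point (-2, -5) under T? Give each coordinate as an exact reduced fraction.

T(p) = (-10, -13)

T1 shear: y ← y + 1/2·x: (-2, -5) → (-2, -6)
T2 translate by (-6, 0): (-2, -6) → (-8, -6)
T3 scale by (-2, 1/2): (-8, -6) → (16, -3)
T4 shear: x ← x + 2·y: (16, -3) → (10, -3)
T5 reflect across x = 0: (10, -3) → (-10, -3)
T6 shear: y ← y + 1·x: (-10, -3) → (-10, -13)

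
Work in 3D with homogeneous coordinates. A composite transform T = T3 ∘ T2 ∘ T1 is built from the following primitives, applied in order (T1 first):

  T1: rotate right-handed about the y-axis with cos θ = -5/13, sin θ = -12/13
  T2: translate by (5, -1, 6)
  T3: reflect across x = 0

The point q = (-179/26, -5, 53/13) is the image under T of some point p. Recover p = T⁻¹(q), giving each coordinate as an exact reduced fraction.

p = (-5/2, -4, -1)

T1 = [-5/13 0 -12/13 0; 0 1 0 0; 12/13 0 -5/13 0; 0 0 0 1]
T2·T1 = [-5/13 0 -12/13 5; 0 1 0 -1; 12/13 0 -5/13 6; 0 0 0 1]
T3·…·T1 = [5/13 0 12/13 -5; 0 1 0 -1; 12/13 0 -5/13 6; 0 0 0 1]
det M = -1; M⁻¹ = [5/13 0 12/13 -47/13; 0 1 0 1; 12/13 0 -5/13 90/13; 0 0 0 1]
M⁻¹ · (-179/26, -5, 53/13)ᵀ = (-5/2, -4, -1)ᵀ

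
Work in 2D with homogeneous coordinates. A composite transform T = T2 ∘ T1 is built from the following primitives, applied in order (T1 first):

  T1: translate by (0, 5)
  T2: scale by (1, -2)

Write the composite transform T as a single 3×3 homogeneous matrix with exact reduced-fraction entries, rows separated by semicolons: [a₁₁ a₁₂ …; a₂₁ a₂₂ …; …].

T = [1 0 0; 0 -2 -10; 0 0 1]

T1 = [1 0 0; 0 1 5; 0 0 1]
T2·T1 = [1 0 0; 0 -2 -10; 0 0 1]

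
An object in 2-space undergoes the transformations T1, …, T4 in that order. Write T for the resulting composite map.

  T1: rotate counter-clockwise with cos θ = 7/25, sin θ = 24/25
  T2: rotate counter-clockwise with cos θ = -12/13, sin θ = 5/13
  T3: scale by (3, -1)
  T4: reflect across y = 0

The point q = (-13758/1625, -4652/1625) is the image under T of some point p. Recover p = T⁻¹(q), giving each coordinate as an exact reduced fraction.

T1 = [7/25 -24/25 0; 24/25 7/25 0; 0 0 1]
T2·T1 = [-204/325 253/325 0; -253/325 -204/325 0; 0 0 1]
T3·…·T1 = [-612/325 759/325 0; 253/325 204/325 0; 0 0 1]
T4·…·T1 = [-612/325 759/325 0; -253/325 -204/325 0; 0 0 1]
det M = 3; M⁻¹ = [-68/325 -253/325 0; 253/975 -204/325 0; 0 0 1]
M⁻¹ · (-13758/1625, -4652/1625)ᵀ = (4, -2/5)ᵀ

p = (4, -2/5)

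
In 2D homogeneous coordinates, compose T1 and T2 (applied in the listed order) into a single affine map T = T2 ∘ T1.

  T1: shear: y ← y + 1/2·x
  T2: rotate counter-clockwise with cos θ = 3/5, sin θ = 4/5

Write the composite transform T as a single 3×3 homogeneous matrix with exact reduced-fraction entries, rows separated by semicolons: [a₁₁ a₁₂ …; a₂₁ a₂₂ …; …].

T = [1/5 -4/5 0; 11/10 3/5 0; 0 0 1]

T1 = [1 0 0; 1/2 1 0; 0 0 1]
T2·T1 = [1/5 -4/5 0; 11/10 3/5 0; 0 0 1]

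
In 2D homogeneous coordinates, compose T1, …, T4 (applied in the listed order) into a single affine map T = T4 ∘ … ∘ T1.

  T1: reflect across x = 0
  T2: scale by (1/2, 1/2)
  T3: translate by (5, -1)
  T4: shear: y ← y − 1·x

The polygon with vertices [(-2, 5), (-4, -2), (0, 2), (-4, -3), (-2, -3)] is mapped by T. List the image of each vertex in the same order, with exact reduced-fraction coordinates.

T1 reflect across x = 0: (-2, 5) → (2, 5); (-4, -2) → (4, -2); (0, 2) → (0, 2); (-4, -3) → (4, -3); (-2, -3) → (2, -3)
T2 scale by (1/2, 1/2): (2, 5) → (1, 5/2); (4, -2) → (2, -1); (0, 2) → (0, 1); (4, -3) → (2, -3/2); (2, -3) → (1, -3/2)
T3 translate by (5, -1): (1, 5/2) → (6, 3/2); (2, -1) → (7, -2); (0, 1) → (5, 0); (2, -3/2) → (7, -5/2); (1, -3/2) → (6, -5/2)
T4 shear: y ← y − 1·x: (6, 3/2) → (6, -9/2); (7, -2) → (7, -9); (5, 0) → (5, -5); (7, -5/2) → (7, -19/2); (6, -5/2) → (6, -17/2)

image vertices: (6, -9/2), (7, -9), (5, -5), (7, -19/2), (6, -17/2)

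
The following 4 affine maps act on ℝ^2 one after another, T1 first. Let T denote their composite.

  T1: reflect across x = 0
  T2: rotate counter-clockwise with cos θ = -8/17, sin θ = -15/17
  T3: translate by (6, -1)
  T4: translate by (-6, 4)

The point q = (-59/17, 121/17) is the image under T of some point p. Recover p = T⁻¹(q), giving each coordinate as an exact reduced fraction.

T1 = [-1 0 0; 0 1 0; 0 0 1]
T2·T1 = [8/17 15/17 0; 15/17 -8/17 0; 0 0 1]
T3·…·T1 = [8/17 15/17 6; 15/17 -8/17 -1; 0 0 1]
T4·…·T1 = [8/17 15/17 0; 15/17 -8/17 3; 0 0 1]
det M = -1; M⁻¹ = [8/17 15/17 -45/17; 15/17 -8/17 24/17; 0 0 1]
M⁻¹ · (-59/17, 121/17)ᵀ = (2, -5)ᵀ

p = (2, -5)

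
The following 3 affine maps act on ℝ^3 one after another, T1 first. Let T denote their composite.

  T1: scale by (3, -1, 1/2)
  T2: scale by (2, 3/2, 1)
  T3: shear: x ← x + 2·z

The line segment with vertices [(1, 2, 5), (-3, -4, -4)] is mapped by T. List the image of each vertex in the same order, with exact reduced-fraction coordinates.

T1 scale by (3, -1, 1/2): (1, 2, 5) → (3, -2, 5/2); (-3, -4, -4) → (-9, 4, -2)
T2 scale by (2, 3/2, 1): (3, -2, 5/2) → (6, -3, 5/2); (-9, 4, -2) → (-18, 6, -2)
T3 shear: x ← x + 2·z: (6, -3, 5/2) → (11, -3, 5/2); (-18, 6, -2) → (-22, 6, -2)

image vertices: (11, -3, 5/2), (-22, 6, -2)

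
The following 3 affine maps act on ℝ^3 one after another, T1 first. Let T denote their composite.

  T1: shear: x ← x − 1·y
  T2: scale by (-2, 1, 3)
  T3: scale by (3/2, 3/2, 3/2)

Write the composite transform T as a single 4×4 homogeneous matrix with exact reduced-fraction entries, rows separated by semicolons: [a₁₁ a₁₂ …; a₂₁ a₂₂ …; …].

T = [-3 3 0 0; 0 3/2 0 0; 0 0 9/2 0; 0 0 0 1]

T1 = [1 -1 0 0; 0 1 0 0; 0 0 1 0; 0 0 0 1]
T2·T1 = [-2 2 0 0; 0 1 0 0; 0 0 3 0; 0 0 0 1]
T3·…·T1 = [-3 3 0 0; 0 3/2 0 0; 0 0 9/2 0; 0 0 0 1]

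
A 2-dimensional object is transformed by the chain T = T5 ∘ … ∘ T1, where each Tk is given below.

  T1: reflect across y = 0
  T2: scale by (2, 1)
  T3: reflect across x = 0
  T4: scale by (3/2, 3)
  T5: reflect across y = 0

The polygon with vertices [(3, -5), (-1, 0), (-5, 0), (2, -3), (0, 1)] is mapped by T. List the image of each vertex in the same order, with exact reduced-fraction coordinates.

T1 reflect across y = 0: (3, -5) → (3, 5); (-1, 0) → (-1, 0); (-5, 0) → (-5, 0); (2, -3) → (2, 3); (0, 1) → (0, -1)
T2 scale by (2, 1): (3, 5) → (6, 5); (-1, 0) → (-2, 0); (-5, 0) → (-10, 0); (2, 3) → (4, 3); (0, -1) → (0, -1)
T3 reflect across x = 0: (6, 5) → (-6, 5); (-2, 0) → (2, 0); (-10, 0) → (10, 0); (4, 3) → (-4, 3); (0, -1) → (0, -1)
T4 scale by (3/2, 3): (-6, 5) → (-9, 15); (2, 0) → (3, 0); (10, 0) → (15, 0); (-4, 3) → (-6, 9); (0, -1) → (0, -3)
T5 reflect across y = 0: (-9, 15) → (-9, -15); (3, 0) → (3, 0); (15, 0) → (15, 0); (-6, 9) → (-6, -9); (0, -3) → (0, 3)

image vertices: (-9, -15), (3, 0), (15, 0), (-6, -9), (0, 3)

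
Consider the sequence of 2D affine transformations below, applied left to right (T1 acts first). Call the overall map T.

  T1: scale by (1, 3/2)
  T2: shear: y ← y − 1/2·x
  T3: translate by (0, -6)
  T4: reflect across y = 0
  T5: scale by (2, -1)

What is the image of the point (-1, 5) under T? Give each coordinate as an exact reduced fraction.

T(p) = (-2, 2)

T1 scale by (1, 3/2): (-1, 5) → (-1, 15/2)
T2 shear: y ← y − 1/2·x: (-1, 15/2) → (-1, 8)
T3 translate by (0, -6): (-1, 8) → (-1, 2)
T4 reflect across y = 0: (-1, 2) → (-1, -2)
T5 scale by (2, -1): (-1, -2) → (-2, 2)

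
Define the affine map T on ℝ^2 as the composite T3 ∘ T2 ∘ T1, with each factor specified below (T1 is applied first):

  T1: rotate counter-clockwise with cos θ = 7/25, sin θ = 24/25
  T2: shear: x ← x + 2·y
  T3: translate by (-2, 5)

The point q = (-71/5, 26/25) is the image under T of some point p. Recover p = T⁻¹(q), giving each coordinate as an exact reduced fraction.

p = (-5, 3)

T1 = [7/25 -24/25 0; 24/25 7/25 0; 0 0 1]
T2·T1 = [11/5 -2/5 0; 24/25 7/25 0; 0 0 1]
T3·…·T1 = [11/5 -2/5 -2; 24/25 7/25 5; 0 0 1]
det M = 1; M⁻¹ = [7/25 2/5 -36/25; -24/25 11/5 -323/25; 0 0 1]
M⁻¹ · (-71/5, 26/25)ᵀ = (-5, 3)ᵀ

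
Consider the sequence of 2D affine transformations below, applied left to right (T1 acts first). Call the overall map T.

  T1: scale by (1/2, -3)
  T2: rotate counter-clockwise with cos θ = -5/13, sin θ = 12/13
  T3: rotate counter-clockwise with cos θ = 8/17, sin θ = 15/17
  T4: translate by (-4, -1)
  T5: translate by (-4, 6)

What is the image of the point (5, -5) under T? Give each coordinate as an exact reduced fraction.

T(p) = (-2633/221, -4285/442)

T1 scale by (1/2, -3): (5, -5) → (5/2, 15)
T2 rotate counter-clockwise with cos θ = -5/13, sin θ = 12/13: (5/2, 15) → (-385/26, -45/13)
T3 rotate counter-clockwise with cos θ = 8/17, sin θ = 15/17: (-385/26, -45/13) → (-865/221, -6495/442)
T4 translate by (-4, -1): (-865/221, -6495/442) → (-1749/221, -6937/442)
T5 translate by (-4, 6): (-1749/221, -6937/442) → (-2633/221, -4285/442)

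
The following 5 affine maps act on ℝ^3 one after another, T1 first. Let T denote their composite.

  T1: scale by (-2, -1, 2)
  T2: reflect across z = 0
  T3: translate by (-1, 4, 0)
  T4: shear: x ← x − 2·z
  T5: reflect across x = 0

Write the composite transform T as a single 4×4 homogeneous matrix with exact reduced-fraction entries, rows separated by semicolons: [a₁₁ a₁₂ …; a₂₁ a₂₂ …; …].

T = [2 0 -4 1; 0 -1 0 4; 0 0 -2 0; 0 0 0 1]

T1 = [-2 0 0 0; 0 -1 0 0; 0 0 2 0; 0 0 0 1]
T2·T1 = [-2 0 0 0; 0 -1 0 0; 0 0 -2 0; 0 0 0 1]
T3·…·T1 = [-2 0 0 -1; 0 -1 0 4; 0 0 -2 0; 0 0 0 1]
T4·…·T1 = [-2 0 4 -1; 0 -1 0 4; 0 0 -2 0; 0 0 0 1]
T5·…·T1 = [2 0 -4 1; 0 -1 0 4; 0 0 -2 0; 0 0 0 1]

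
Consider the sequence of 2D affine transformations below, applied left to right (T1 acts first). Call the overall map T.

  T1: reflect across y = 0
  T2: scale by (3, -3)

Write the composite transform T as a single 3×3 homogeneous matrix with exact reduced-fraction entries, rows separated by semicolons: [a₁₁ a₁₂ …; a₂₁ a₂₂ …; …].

T = [3 0 0; 0 3 0; 0 0 1]

T1 = [1 0 0; 0 -1 0; 0 0 1]
T2·T1 = [3 0 0; 0 3 0; 0 0 1]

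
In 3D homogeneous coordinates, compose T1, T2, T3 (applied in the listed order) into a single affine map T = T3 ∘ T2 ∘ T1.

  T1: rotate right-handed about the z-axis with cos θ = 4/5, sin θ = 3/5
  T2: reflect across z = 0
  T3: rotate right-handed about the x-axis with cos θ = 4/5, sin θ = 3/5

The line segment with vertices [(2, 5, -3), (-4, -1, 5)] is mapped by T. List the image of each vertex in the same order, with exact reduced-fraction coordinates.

T1 rotate right-handed about the z-axis with cos θ = 4/5, sin θ = 3/5: (2, 5, -3) → (-7/5, 26/5, -3); (-4, -1, 5) → (-13/5, -16/5, 5)
T2 reflect across z = 0: (-7/5, 26/5, -3) → (-7/5, 26/5, 3); (-13/5, -16/5, 5) → (-13/5, -16/5, -5)
T3 rotate right-handed about the x-axis with cos θ = 4/5, sin θ = 3/5: (-7/5, 26/5, 3) → (-7/5, 59/25, 138/25); (-13/5, -16/5, -5) → (-13/5, 11/25, -148/25)

image vertices: (-7/5, 59/25, 138/25), (-13/5, 11/25, -148/25)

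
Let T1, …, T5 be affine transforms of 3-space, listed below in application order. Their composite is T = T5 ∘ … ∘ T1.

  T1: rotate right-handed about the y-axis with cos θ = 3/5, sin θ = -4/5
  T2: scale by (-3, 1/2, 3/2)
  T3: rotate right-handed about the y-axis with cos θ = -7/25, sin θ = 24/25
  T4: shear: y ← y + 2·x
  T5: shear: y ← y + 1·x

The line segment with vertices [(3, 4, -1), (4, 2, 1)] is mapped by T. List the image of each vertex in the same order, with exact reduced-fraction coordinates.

T1 rotate right-handed about the y-axis with cos θ = 3/5, sin θ = -4/5: (3, 4, -1) → (13/5, 4, 9/5); (4, 2, 1) → (8/5, 2, 19/5)
T2 scale by (-3, 1/2, 3/2): (13/5, 4, 9/5) → (-39/5, 2, 27/10); (8/5, 2, 19/5) → (-24/5, 1, 57/10)
T3 rotate right-handed about the y-axis with cos θ = -7/25, sin θ = 24/25: (-39/5, 2, 27/10) → (597/125, 2, 1683/250); (-24/5, 1, 57/10) → (852/125, 1, 753/250)
T4 shear: y ← y + 2·x: (597/125, 2, 1683/250) → (597/125, 1444/125, 1683/250); (852/125, 1, 753/250) → (852/125, 1829/125, 753/250)
T5 shear: y ← y + 1·x: (597/125, 1444/125, 1683/250) → (597/125, 2041/125, 1683/250); (852/125, 1829/125, 753/250) → (852/125, 2681/125, 753/250)

image vertices: (597/125, 2041/125, 1683/250), (852/125, 2681/125, 753/250)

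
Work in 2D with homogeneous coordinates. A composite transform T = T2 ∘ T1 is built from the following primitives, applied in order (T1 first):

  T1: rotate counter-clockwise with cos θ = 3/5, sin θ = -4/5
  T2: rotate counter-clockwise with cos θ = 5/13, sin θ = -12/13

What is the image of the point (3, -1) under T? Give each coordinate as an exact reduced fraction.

T(p) = (-31/13, -27/13)

T1 rotate counter-clockwise with cos θ = 3/5, sin θ = -4/5: (3, -1) → (1, -3)
T2 rotate counter-clockwise with cos θ = 5/13, sin θ = -12/13: (1, -3) → (-31/13, -27/13)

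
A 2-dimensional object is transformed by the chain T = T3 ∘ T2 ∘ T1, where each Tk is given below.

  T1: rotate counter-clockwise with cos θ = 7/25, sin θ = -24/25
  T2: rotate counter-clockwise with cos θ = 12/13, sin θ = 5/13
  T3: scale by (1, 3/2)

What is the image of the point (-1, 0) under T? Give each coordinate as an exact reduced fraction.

T1 rotate counter-clockwise with cos θ = 7/25, sin θ = -24/25: (-1, 0) → (-7/25, 24/25)
T2 rotate counter-clockwise with cos θ = 12/13, sin θ = 5/13: (-7/25, 24/25) → (-204/325, 253/325)
T3 scale by (1, 3/2): (-204/325, 253/325) → (-204/325, 759/650)

T(p) = (-204/325, 759/650)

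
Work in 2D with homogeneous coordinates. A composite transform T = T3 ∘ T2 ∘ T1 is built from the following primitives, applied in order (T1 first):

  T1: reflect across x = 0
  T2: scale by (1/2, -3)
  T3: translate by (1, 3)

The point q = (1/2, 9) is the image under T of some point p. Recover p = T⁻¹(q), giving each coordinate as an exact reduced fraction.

p = (1, -2)

T1 = [-1 0 0; 0 1 0; 0 0 1]
T2·T1 = [-1/2 0 0; 0 -3 0; 0 0 1]
T3·…·T1 = [-1/2 0 1; 0 -3 3; 0 0 1]
det M = 3/2; M⁻¹ = [-2 0 2; 0 -1/3 1; 0 0 1]
M⁻¹ · (1/2, 9)ᵀ = (1, -2)ᵀ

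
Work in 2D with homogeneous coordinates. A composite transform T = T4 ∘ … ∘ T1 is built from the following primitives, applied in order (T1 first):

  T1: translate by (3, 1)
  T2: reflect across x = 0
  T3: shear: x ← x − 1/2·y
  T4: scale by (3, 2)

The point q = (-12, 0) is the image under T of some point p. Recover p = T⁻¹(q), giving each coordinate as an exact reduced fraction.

T1 = [1 0 3; 0 1 1; 0 0 1]
T2·T1 = [-1 0 -3; 0 1 1; 0 0 1]
T3·…·T1 = [-1 -1/2 -7/2; 0 1 1; 0 0 1]
T4·…·T1 = [-3 -3/2 -21/2; 0 2 2; 0 0 1]
det M = -6; M⁻¹ = [-1/3 -1/4 -3; 0 1/2 -1; 0 0 1]
M⁻¹ · (-12, 0)ᵀ = (1, -1)ᵀ

p = (1, -1)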